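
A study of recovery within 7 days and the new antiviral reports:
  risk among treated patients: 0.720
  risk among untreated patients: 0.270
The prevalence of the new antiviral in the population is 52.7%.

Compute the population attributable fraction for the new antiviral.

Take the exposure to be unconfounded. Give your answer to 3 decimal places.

PAF ≈ 0.468

Let p₁ = 0.72, p₀ = 0.27.
Overall risk P(Y=1) = π·p₁ + (1−π)·p₀ = 0.527×0.72 + 0.473×0.27 = 0.50715.
Under exogeneity, PAF = [P(Y=1) − p₀] / P(Y=1).
PAF = (0.50715 − 0.27) / 0.50715 ≈ 0.4676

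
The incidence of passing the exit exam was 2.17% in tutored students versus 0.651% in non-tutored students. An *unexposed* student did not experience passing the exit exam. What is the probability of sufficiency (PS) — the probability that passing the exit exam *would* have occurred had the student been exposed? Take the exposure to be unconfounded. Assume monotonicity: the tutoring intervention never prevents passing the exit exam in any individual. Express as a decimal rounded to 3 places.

PS ≈ 0.015

p₁ = 0.0217, p₀ = 0.00651.
Under exogeneity and monotonicity, PS = (p₁ − p₀) / (1 − p₀).
PS = (0.0217 − 0.00651) / (1 − 0.00651) = 0.01519 / 0.99349 ≈ 0.0153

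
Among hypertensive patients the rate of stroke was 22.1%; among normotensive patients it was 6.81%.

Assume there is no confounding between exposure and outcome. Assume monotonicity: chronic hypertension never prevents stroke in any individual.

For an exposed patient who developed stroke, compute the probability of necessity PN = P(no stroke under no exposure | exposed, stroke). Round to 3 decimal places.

p₁ = 0.221, p₀ = 0.0681.
Under exogeneity and monotonicity, PN = (p₁ − p₀) / p₁.
PN = (0.221 − 0.0681) / 0.221 = 0.1529 / 0.221 ≈ 0.6919

PN ≈ 0.692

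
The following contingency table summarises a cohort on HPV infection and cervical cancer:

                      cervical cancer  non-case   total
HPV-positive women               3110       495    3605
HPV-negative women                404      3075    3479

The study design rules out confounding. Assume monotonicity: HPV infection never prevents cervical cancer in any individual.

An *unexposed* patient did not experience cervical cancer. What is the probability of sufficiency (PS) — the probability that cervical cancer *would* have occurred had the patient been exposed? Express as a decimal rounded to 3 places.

p₁ = P(outcome | exposed) = 3110/3605 = 0.86269
p₀ = P(outcome | unexposed) = 404/3479 = 0.11613
Under exogeneity and monotonicity, PS = (p₁ − p₀) / (1 − p₀).
PS = (0.86269 − 0.11613) / (1 − 0.11613) = 0.74657 / 0.88387 ≈ 0.8447

PS ≈ 0.845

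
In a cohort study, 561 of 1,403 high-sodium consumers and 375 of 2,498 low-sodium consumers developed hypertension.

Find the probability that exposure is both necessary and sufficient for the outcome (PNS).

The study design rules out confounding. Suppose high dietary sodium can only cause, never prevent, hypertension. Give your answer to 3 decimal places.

PNS ≈ 0.250

p₁ = P(outcome | exposed) = 561/1403 = 0.39986
p₀ = P(outcome | unexposed) = 375/2498 = 0.15012
Under exogeneity and monotonicity, PNS = p₁ − p₀.
PNS = 0.39986 − 0.15012 = 0.24974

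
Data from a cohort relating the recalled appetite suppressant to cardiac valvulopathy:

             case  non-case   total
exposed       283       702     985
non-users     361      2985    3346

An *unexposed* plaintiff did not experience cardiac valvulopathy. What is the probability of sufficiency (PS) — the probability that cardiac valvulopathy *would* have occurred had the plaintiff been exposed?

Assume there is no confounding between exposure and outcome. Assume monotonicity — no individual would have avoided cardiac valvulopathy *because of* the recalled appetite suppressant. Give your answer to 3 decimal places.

p₁ = P(outcome | exposed) = 283/985 = 0.28731
p₀ = P(outcome | unexposed) = 361/3346 = 0.10789
Under exogeneity and monotonicity, PS = (p₁ − p₀) / (1 − p₀).
PS = (0.28731 − 0.10789) / (1 − 0.10789) = 0.17942 / 0.89211 ≈ 0.2011

PS ≈ 0.201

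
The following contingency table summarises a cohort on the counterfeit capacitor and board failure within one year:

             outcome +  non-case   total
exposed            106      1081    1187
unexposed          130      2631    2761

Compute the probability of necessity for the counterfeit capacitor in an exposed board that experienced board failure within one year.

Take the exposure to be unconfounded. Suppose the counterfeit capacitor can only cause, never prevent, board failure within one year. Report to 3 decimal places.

PN ≈ 0.473

p₁ = P(outcome | exposed) = 106/1187 = 0.089301
p₀ = P(outcome | unexposed) = 130/2761 = 0.047084
Under exogeneity and monotonicity, PN = (p₁ − p₀)/p₁.
PN = (0.089301 − 0.047084) / 0.089301 ≈ 0.4727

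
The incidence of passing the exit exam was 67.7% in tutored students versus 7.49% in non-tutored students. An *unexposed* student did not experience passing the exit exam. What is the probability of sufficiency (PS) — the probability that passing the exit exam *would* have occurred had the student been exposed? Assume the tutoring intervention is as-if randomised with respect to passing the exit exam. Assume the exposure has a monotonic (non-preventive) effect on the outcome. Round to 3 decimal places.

p₁ = 0.677, p₀ = 0.0749.
Under exogeneity and monotonicity, PS = (p₁ − p₀) / (1 − p₀).
PS = (0.677 − 0.0749) / (1 − 0.0749) = 0.6021 / 0.9251 ≈ 0.6508

PS ≈ 0.651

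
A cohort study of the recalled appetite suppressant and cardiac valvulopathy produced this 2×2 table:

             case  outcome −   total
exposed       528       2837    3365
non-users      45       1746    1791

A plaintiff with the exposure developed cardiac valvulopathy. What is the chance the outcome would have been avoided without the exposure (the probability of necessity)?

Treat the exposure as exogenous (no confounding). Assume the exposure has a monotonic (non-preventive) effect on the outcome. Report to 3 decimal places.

p₁ = P(outcome | exposed) = 528/3365 = 0.15691
p₀ = P(outcome | unexposed) = 45/1791 = 0.025126
Under exogeneity and monotonicity, PN = (p₁ − p₀) / p₁.
PN = (0.15691 − 0.025126) / 0.15691 = 0.13178 / 0.15691 ≈ 0.8399

PN ≈ 0.840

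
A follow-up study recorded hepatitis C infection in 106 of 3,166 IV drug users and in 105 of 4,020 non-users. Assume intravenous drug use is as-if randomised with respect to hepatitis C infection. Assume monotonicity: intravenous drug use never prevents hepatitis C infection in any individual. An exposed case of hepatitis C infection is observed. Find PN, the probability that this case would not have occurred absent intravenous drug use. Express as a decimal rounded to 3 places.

PN ≈ 0.220

p₁ = P(outcome | exposed) = 106/3166 = 0.033481
p₀ = P(outcome | unexposed) = 105/4020 = 0.026119
Under exogeneity and monotonicity, PN = (p₁ − p₀) / p₁.
PN = (0.033481 − 0.026119) / 0.033481 = 0.0073613 / 0.033481 ≈ 0.2199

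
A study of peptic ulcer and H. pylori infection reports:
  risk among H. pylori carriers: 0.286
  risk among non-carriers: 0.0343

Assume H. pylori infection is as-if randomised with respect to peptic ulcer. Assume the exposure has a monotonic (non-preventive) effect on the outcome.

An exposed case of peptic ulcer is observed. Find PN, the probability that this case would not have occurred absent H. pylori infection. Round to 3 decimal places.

PN ≈ 0.880

Let p₁ = 0.286, p₀ = 0.0343.
Under exogeneity and monotonicity, PN = (p₁ − p₀) / p₁.
PN = (0.286 − 0.0343) / 0.286 = 0.2517 / 0.286 ≈ 0.8801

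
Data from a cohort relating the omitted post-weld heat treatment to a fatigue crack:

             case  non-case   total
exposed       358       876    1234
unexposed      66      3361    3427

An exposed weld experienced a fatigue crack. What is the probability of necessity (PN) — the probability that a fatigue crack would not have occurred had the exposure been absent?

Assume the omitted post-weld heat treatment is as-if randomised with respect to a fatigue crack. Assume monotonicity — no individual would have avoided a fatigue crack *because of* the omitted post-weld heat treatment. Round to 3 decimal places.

PN ≈ 0.934

p₁ = P(outcome | exposed) = 358/1234 = 0.29011
p₀ = P(outcome | unexposed) = 66/3427 = 0.019259
Under exogeneity and monotonicity, PN = (p₁ − p₀)/p₁.
PN = (0.29011 − 0.019259) / 0.29011 ≈ 0.9336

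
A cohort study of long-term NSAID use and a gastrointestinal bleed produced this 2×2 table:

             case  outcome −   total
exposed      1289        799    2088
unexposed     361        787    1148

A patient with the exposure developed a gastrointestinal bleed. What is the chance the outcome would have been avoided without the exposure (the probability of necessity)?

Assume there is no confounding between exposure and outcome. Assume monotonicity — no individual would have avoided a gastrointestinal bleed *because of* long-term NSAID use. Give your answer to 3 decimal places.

p₁ = P(outcome | exposed) = 1289/2088 = 0.61734
p₀ = P(outcome | unexposed) = 361/1148 = 0.31446
Under exogeneity and monotonicity, PN = (p₁ − p₀)/p₁.
PN = (0.61734 − 0.31446) / 0.61734 ≈ 0.4906

PN ≈ 0.491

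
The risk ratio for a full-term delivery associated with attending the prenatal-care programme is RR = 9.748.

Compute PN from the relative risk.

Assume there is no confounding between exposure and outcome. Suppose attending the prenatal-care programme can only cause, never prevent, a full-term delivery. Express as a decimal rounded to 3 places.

Under exogeneity and monotonicity, PN = (RR − 1) / RR = 1 − 1/RR.
PN = (9.748 − 1) / 9.748 = 8.748 / 9.748 ≈ 0.8974

PN ≈ 0.897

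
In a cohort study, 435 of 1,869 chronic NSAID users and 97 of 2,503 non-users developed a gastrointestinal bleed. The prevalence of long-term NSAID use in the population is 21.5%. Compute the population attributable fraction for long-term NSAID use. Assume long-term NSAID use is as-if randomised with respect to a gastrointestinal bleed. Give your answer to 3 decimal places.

p₁ = P(outcome | exposed) = 435/1869 = 0.23274
p₀ = P(outcome | unexposed) = 97/2503 = 0.038753
Overall risk P(Y=1) = π·p₁ + (1−π)·p₀ = 0.215×0.23274 + 0.785×0.038753 = 0.080462.
Under exogeneity, PAF = [P(Y=1) − p₀] / P(Y=1).
PAF = (0.080462 − 0.038753) / 0.080462 ≈ 0.5184

PAF ≈ 0.518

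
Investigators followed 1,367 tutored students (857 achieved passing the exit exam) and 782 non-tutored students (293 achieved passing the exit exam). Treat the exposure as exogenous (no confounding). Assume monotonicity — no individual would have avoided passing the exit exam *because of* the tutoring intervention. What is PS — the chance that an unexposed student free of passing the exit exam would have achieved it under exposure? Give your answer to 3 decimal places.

PS ≈ 0.403

p₁ = P(outcome | exposed) = 857/1367 = 0.62692
p₀ = P(outcome | unexposed) = 293/782 = 0.37468
Under exogeneity and monotonicity, PS = (p₁ − p₀) / (1 − p₀).
PS = (0.62692 − 0.37468) / (1 − 0.37468) = 0.25224 / 0.62532 ≈ 0.4034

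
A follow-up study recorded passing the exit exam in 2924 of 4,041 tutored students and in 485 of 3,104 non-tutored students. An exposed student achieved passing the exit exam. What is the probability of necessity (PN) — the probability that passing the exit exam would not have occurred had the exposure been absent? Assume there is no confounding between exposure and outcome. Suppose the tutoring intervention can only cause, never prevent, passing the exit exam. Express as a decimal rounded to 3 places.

PN ≈ 0.784

p₁ = P(outcome | exposed) = 2924/4041 = 0.72358
p₀ = P(outcome | unexposed) = 485/3104 = 0.15625
Under exogeneity and monotonicity, PN = (p₁ − p₀) / p₁.
PN = (0.72358 − 0.15625) / 0.72358 = 0.56733 / 0.72358 ≈ 0.7841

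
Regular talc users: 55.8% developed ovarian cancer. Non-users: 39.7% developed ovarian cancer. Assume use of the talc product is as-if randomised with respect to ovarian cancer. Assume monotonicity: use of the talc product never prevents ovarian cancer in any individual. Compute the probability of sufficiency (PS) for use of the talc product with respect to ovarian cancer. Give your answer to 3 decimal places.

p₁ = 0.558, p₀ = 0.397.
Under exogeneity and monotonicity, PS = (p₁ − p₀) / (1 − p₀).
PS = (0.558 − 0.397) / (1 − 0.397) = 0.161 / 0.603 ≈ 0.2670

PS ≈ 0.267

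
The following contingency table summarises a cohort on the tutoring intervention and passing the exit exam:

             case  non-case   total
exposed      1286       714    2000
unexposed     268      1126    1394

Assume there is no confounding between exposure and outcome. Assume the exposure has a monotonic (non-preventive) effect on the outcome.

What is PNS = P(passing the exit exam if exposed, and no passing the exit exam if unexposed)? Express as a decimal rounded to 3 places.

p₁ = P(outcome | exposed) = 1286/2000 = 0.643
p₀ = P(outcome | unexposed) = 268/1394 = 0.19225
Under exogeneity and monotonicity, PNS = p₁ − p₀.
PNS = 0.643 − 0.19225 = 0.45075

PNS ≈ 0.451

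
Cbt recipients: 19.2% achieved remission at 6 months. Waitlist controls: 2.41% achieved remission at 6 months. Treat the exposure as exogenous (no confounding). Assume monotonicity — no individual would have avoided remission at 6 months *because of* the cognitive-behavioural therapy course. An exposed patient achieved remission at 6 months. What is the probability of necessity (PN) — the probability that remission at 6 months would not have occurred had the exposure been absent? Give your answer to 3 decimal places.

PN ≈ 0.874

p₁ = 0.192, p₀ = 0.0241.
Under exogeneity and monotonicity, PN = (p₁ − p₀) / p₁.
PN = (0.192 − 0.0241) / 0.192 = 0.1679 / 0.192 ≈ 0.8745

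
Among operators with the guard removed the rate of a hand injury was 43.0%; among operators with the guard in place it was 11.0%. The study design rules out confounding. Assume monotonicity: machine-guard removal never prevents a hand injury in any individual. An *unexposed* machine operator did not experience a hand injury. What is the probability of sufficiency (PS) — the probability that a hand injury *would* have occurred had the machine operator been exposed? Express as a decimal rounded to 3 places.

p₁ = 0.43, p₀ = 0.11.
Under exogeneity and monotonicity, PS = (p₁ − p₀) / (1 − p₀).
PS = (0.43 − 0.11) / (1 − 0.11) = 0.32 / 0.89 ≈ 0.3596

PS ≈ 0.360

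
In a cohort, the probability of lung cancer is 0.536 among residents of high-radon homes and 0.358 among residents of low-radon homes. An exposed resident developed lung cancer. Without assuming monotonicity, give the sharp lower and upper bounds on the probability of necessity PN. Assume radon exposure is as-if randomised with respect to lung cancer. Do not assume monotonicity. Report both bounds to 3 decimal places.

Let p₁ = 0.536, p₀ = 0.358.
Under exogeneity alone the bounds on PN are max{0,(p₁−p₀)/p₁} ≤ PN ≤ min{1,(1−p₀)/p₁}.
  lower = (p₁ − p₀)/p₁ = 0.178 / 0.536 ≈ 0.3321
  upper = min{1, (1 − p₀)/p₁} = 0.642 / 0.536 ≈ 1.1978 → capped at 1

0.332 ≤ PN ≤ 1.000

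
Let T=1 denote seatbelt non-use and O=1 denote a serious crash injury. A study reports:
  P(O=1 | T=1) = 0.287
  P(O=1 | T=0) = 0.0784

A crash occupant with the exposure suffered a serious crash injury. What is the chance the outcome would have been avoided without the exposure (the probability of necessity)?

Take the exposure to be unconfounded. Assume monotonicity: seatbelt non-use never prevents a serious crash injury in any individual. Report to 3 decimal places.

Let p₁ = 0.287, p₀ = 0.0784.
Under exogeneity and monotonicity, PN = (p₁ − p₀) / p₁.
PN = (0.287 − 0.0784) / 0.287 = 0.2086 / 0.287 ≈ 0.7268

PN ≈ 0.727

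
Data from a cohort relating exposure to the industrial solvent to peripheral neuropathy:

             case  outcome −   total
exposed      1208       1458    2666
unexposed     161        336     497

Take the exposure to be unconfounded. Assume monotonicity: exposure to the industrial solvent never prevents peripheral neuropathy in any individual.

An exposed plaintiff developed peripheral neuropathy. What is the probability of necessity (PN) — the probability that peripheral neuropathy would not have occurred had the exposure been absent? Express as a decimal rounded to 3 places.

p₁ = P(outcome | exposed) = 1208/2666 = 0.45311
p₀ = P(outcome | unexposed) = 161/497 = 0.32394
Under exogeneity and monotonicity, PN = (p₁ − p₀) / p₁.
PN = (0.45311 − 0.32394) / 0.45311 = 0.12917 / 0.45311 ≈ 0.2851

PN ≈ 0.285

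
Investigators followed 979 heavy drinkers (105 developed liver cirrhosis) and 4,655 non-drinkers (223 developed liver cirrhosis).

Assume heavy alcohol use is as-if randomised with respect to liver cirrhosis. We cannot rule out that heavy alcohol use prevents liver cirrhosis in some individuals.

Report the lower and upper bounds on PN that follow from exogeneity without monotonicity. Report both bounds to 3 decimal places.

0.553 ≤ PN ≤ 1.000

p₁ = P(outcome | exposed) = 105/979 = 0.10725
p₀ = P(outcome | unexposed) = 223/4655 = 0.047905
Under exogeneity alone the bounds on PN are max{0,(p₁−p₀)/p₁} ≤ PN ≤ min{1,(1−p₀)/p₁}.
  lower = (p₁ − p₀)/p₁ = 0.059347 / 0.10725 ≈ 0.5533
  upper = min{1, (1 − p₀)/p₁} = 0.95209 / 0.10725 ≈ 8.8771 → capped at 1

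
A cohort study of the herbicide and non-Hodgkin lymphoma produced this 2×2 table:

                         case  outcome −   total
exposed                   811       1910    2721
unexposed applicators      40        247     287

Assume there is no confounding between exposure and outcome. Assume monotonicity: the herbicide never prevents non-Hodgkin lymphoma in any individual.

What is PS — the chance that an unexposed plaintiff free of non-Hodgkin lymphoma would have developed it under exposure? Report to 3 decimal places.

PS ≈ 0.184

p₁ = P(outcome | exposed) = 811/2721 = 0.29805
p₀ = P(outcome | unexposed) = 40/287 = 0.13937
Under exogeneity and monotonicity, PS = (p₁ − p₀)/(1 − p₀).
PS = (0.29805 − 0.13937) / 0.86063 ≈ 0.1844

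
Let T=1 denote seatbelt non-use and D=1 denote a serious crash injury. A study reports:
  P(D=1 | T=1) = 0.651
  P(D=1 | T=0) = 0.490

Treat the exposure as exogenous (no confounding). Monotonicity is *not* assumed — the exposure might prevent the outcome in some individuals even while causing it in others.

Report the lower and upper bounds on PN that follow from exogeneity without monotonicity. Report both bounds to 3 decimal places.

0.247 ≤ PN ≤ 0.783

Let p₁ = 0.651, p₀ = 0.49.
Under exogeneity alone the bounds on PN are max{0,(p₁−p₀)/p₁} ≤ PN ≤ min{1,(1−p₀)/p₁}.
  lower = (p₁ − p₀)/p₁ = 0.161 / 0.651 ≈ 0.2473
  upper = min{1, (1 − p₀)/p₁} = 0.51 / 0.651 ≈ 0.7834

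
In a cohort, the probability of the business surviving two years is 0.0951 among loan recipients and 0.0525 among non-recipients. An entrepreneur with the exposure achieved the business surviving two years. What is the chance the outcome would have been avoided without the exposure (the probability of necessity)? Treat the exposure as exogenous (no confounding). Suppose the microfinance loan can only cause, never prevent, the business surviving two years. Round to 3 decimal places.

Let p₁ = 0.0951, p₀ = 0.0525.
Under exogeneity and monotonicity, PN = (p₁ − p₀) / p₁.
PN = (0.0951 − 0.0525) / 0.0951 = 0.0426 / 0.0951 ≈ 0.4479

PN ≈ 0.448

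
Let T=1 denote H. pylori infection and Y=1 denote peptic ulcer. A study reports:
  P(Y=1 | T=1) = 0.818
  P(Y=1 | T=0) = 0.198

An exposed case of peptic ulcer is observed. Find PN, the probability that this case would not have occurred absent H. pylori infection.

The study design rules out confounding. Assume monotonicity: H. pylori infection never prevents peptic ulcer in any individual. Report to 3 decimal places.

PN ≈ 0.758

Let p₁ = 0.818, p₀ = 0.198.
Under exogeneity and monotonicity, PN = (p₁ − p₀) / p₁.
PN = (0.818 − 0.198) / 0.818 = 0.62 / 0.818 ≈ 0.7579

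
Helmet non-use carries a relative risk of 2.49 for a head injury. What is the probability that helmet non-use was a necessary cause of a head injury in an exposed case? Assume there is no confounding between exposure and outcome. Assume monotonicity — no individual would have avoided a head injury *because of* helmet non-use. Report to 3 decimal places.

PN ≈ 0.598

Under exogeneity and monotonicity, PN = (RR − 1) / RR = 1 − 1/RR.
PN = (2.49 − 1) / 2.49 = 1.49 / 2.49 ≈ 0.5984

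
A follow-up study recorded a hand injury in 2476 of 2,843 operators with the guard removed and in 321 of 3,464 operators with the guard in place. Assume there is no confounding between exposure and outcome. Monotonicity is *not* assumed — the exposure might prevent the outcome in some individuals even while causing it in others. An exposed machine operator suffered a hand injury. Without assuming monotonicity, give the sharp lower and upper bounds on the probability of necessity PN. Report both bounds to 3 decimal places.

0.894 ≤ PN ≤ 1.000

p₁ = P(outcome | exposed) = 2476/2843 = 0.87091
p₀ = P(outcome | unexposed) = 321/3464 = 0.092667
Under exogeneity alone the bounds on PN are max{0,(p₁−p₀)/p₁} ≤ PN ≤ min{1,(1−p₀)/p₁}.
  lower = (p₁ − p₀)/p₁ = 0.77824 / 0.87091 ≈ 0.8936
  upper = min{1, (1 − p₀)/p₁} = 0.90733 / 0.87091 ≈ 1.0418 → capped at 1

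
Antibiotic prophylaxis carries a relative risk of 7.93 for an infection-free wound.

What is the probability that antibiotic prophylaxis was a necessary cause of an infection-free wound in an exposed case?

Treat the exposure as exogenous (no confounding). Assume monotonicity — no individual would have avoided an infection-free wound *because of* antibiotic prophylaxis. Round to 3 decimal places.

Under exogeneity and monotonicity, PN = (RR − 1) / RR = 1 − 1/RR.
PN = (7.93 − 1) / 7.93 = 6.93 / 7.93 ≈ 0.8739

PN ≈ 0.874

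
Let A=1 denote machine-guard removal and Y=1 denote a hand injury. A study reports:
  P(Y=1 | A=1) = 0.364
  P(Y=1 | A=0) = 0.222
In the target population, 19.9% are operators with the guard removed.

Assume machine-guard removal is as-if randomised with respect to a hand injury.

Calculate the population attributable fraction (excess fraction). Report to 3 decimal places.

Let p₁ = 0.364, p₀ = 0.222.
Overall risk P(Y=1) = π·p₁ + (1−π)·p₀ = 0.199×0.364 + 0.801×0.222 = 0.25026.
Under exogeneity, PAF = [P(Y=1) − p₀] / P(Y=1).
PAF = (0.25026 − 0.222) / 0.25026 ≈ 0.1129

PAF ≈ 0.113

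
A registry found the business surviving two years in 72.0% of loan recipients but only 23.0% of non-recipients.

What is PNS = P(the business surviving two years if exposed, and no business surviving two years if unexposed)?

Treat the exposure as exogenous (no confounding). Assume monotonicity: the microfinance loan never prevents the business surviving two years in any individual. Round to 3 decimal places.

p₁ = 0.72, p₀ = 0.23.
Under exogeneity and monotonicity, PNS = p₁ − p₀.
PNS = 0.72 − 0.23 = 0.49

PNS ≈ 0.490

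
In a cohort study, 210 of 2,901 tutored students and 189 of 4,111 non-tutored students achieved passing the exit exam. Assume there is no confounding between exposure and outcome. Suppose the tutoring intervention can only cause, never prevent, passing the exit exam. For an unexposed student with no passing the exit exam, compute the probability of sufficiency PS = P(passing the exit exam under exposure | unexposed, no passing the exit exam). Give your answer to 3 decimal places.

PS ≈ 0.028

p₁ = P(outcome | exposed) = 210/2901 = 0.072389
p₀ = P(outcome | unexposed) = 189/4111 = 0.045974
Under exogeneity and monotonicity, PS = (p₁ − p₀) / (1 − p₀).
PS = (0.072389 − 0.045974) / (1 − 0.045974) = 0.026415 / 0.95403 ≈ 0.0277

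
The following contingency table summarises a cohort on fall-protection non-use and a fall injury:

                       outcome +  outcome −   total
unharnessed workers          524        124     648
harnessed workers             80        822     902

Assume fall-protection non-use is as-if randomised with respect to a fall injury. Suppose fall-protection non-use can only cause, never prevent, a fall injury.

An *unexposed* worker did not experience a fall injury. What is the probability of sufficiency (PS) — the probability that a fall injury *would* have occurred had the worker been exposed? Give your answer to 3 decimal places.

p₁ = P(outcome | exposed) = 524/648 = 0.80864
p₀ = P(outcome | unexposed) = 80/902 = 0.088692
Under exogeneity and monotonicity, PS = (p₁ − p₀) / (1 − p₀).
PS = (0.80864 − 0.088692) / (1 − 0.088692) = 0.71995 / 0.91131 ≈ 0.7900

PS ≈ 0.790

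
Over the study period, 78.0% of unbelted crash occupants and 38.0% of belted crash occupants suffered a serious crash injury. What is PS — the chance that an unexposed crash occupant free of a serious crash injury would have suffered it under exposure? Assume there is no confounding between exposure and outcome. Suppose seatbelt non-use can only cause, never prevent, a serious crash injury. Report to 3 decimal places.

PS ≈ 0.645

p₁ = 0.78, p₀ = 0.38.
Under exogeneity and monotonicity, PS = (p₁ − p₀) / (1 − p₀).
PS = (0.78 − 0.38) / (1 − 0.38) = 0.4 / 0.62 ≈ 0.6452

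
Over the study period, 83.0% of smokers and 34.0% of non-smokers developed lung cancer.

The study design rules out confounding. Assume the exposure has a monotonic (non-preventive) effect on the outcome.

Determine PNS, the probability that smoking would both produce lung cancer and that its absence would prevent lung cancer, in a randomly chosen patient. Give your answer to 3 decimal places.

p₁ = 0.83, p₀ = 0.34.
Under exogeneity and monotonicity, PNS = p₁ − p₀.
PNS = 0.83 − 0.34 = 0.49

PNS ≈ 0.490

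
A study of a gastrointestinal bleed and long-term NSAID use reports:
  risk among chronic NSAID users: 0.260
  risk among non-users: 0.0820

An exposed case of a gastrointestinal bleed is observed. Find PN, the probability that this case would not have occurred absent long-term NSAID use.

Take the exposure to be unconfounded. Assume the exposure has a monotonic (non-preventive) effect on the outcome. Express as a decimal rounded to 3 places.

Let p₁ = 0.26, p₀ = 0.082.
Under exogeneity and monotonicity, PN = (p₁ − p₀) / p₁.
PN = (0.26 − 0.082) / 0.26 = 0.178 / 0.26 ≈ 0.6846

PN ≈ 0.685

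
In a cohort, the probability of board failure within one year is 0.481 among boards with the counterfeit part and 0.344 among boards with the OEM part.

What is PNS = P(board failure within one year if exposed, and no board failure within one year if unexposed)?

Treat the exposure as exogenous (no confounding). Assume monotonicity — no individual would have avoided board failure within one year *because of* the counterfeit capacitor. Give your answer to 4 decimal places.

Let p₁ = 0.481, p₀ = 0.344.
Under exogeneity and monotonicity, PNS = p₁ − p₀.
PNS = 0.481 − 0.344 = 0.137

PNS ≈ 0.1370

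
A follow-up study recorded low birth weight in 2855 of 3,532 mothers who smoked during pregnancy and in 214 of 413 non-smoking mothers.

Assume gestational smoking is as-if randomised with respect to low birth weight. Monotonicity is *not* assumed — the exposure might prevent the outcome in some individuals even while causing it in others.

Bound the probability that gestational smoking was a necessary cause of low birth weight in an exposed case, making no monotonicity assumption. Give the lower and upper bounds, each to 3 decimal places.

p₁ = P(outcome | exposed) = 2855/3532 = 0.80832
p₀ = P(outcome | unexposed) = 214/413 = 0.51816
Under exogeneity alone the bounds on PN are max{0,(p₁−p₀)/p₁} ≤ PN ≤ min{1,(1−p₀)/p₁}.
  lower = (p₁ − p₀)/p₁ = 0.29016 / 0.80832 ≈ 0.3590
  upper = min{1, (1 − p₀)/p₁} = 0.48184 / 0.80832 ≈ 0.5961

0.359 ≤ PN ≤ 0.596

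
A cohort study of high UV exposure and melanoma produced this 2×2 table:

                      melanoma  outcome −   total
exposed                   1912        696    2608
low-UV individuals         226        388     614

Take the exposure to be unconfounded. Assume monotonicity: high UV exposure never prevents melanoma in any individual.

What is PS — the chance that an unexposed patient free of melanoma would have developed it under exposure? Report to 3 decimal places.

PS ≈ 0.578

p₁ = P(outcome | exposed) = 1912/2608 = 0.73313
p₀ = P(outcome | unexposed) = 226/614 = 0.36808
Under exogeneity and monotonicity, PS = (p₁ − p₀)/(1 − p₀).
PS = (0.73313 − 0.36808) / 0.63192 ≈ 0.5777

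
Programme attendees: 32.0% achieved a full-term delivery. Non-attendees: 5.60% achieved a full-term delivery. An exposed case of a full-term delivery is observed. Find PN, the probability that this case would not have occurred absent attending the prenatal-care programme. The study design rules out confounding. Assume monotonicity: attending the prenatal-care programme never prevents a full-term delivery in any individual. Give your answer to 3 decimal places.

PN ≈ 0.825

p₁ = 0.32, p₀ = 0.056.
Under exogeneity and monotonicity, PN = (p₁ − p₀) / p₁.
PN = (0.32 − 0.056) / 0.32 = 0.264 / 0.32 ≈ 0.8250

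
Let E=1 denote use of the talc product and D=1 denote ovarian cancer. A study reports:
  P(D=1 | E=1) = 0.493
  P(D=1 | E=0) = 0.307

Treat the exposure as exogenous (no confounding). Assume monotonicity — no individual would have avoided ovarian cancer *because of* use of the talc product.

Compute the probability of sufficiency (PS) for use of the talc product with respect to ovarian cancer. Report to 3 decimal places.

PS ≈ 0.268

Let p₁ = 0.493, p₀ = 0.307.
Under exogeneity and monotonicity, PS = (p₁ − p₀) / (1 − p₀).
PS = (0.493 − 0.307) / (1 − 0.307) = 0.186 / 0.693 ≈ 0.2684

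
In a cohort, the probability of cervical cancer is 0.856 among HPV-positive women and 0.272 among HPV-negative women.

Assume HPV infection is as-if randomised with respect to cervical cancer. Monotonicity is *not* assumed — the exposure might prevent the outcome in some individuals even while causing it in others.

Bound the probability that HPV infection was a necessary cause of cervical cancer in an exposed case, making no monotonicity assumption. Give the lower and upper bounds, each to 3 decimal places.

0.682 ≤ PN ≤ 0.850

Let p₁ = 0.856, p₀ = 0.272.
Under exogeneity alone the bounds on PN are max{0,(p₁−p₀)/p₁} ≤ PN ≤ min{1,(1−p₀)/p₁}.
  lower = (p₁ − p₀)/p₁ = 0.584 / 0.856 ≈ 0.6822
  upper = min{1, (1 − p₀)/p₁} = 0.728 / 0.856 ≈ 0.8505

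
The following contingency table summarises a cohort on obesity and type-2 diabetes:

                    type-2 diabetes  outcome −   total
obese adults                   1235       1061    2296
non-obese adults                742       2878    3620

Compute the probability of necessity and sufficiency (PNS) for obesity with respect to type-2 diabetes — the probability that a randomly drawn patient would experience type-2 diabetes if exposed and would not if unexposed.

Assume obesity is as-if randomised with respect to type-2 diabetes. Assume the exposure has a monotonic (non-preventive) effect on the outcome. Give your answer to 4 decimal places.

PNS ≈ 0.3329

p₁ = P(outcome | exposed) = 1235/2296 = 0.53789
p₀ = P(outcome | unexposed) = 742/3620 = 0.20497
Under exogeneity and monotonicity, PNS = p₁ − p₀.
PNS = 0.53789 − 0.20497 = 0.33292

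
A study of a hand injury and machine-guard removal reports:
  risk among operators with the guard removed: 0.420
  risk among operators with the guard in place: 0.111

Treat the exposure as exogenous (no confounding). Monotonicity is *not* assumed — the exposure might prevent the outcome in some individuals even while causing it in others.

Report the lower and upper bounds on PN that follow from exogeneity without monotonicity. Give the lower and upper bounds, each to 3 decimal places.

0.736 ≤ PN ≤ 1.000

Let p₁ = 0.42, p₀ = 0.111.
Under exogeneity alone the bounds on PN are max{0,(p₁−p₀)/p₁} ≤ PN ≤ min{1,(1−p₀)/p₁}.
  lower = (p₁ − p₀)/p₁ = 0.309 / 0.42 ≈ 0.7357
  upper = min{1, (1 − p₀)/p₁} = 0.889 / 0.42 ≈ 2.1167 → capped at 1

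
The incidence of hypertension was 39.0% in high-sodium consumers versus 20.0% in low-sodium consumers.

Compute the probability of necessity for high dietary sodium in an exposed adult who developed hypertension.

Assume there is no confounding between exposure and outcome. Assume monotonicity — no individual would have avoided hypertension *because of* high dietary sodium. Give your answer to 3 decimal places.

p₁ = 0.39, p₀ = 0.2.
Under exogeneity and monotonicity, PN = (p₁ − p₀) / p₁.
PN = (0.39 − 0.2) / 0.39 = 0.19 / 0.39 ≈ 0.4872

PN ≈ 0.487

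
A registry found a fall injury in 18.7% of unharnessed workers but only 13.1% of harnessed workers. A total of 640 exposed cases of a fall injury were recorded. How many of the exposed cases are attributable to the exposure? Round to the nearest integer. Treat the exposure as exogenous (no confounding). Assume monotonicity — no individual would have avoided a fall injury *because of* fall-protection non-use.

p₁ = 0.187, p₀ = 0.131.
PN = (p₁ − p₀)/p₁ = (0.187 − 0.131) / 0.187 ≈ 0.29947.
Attributable cases ≈ PN × (exposed cases) = 0.29947 × 640 ≈ 191.66.

about 192 cases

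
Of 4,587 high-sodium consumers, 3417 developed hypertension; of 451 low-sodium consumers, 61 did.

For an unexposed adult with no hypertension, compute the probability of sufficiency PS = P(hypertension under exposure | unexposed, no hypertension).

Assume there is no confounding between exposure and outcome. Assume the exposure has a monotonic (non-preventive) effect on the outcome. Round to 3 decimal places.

p₁ = P(outcome | exposed) = 3417/4587 = 0.74493
p₀ = P(outcome | unexposed) = 61/451 = 0.13525
Under exogeneity and monotonicity, PS = (p₁ − p₀) / (1 − p₀).
PS = (0.74493 − 0.13525) / (1 − 0.13525) = 0.60968 / 0.86475 ≈ 0.7050

PS ≈ 0.705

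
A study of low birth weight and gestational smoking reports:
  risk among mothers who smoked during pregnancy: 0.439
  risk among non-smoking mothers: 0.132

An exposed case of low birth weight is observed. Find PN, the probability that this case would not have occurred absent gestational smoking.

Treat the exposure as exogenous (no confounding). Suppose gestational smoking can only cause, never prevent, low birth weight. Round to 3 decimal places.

Let p₁ = 0.439, p₀ = 0.132.
Under exogeneity and monotonicity, PN = (p₁ − p₀) / p₁.
PN = (0.439 − 0.132) / 0.439 = 0.307 / 0.439 ≈ 0.6993

PN ≈ 0.699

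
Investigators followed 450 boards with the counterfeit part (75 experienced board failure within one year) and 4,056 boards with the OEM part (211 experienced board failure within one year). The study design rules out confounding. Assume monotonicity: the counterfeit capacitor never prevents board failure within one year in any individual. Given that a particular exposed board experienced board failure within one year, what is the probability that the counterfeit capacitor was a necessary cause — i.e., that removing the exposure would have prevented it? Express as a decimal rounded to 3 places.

p₁ = P(outcome | exposed) = 75/450 = 0.16667
p₀ = P(outcome | unexposed) = 211/4056 = 0.052022
Under exogeneity and monotonicity, PN = (p₁ − p₀) / p₁.
PN = (0.16667 − 0.052022) / 0.16667 = 0.11464 / 0.16667 ≈ 0.6879

PN ≈ 0.688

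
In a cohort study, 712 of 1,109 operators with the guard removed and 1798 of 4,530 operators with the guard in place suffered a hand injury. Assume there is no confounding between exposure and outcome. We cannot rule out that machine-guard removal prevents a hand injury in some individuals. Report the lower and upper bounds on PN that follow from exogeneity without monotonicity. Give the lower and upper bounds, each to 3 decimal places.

p₁ = P(outcome | exposed) = 712/1109 = 0.64202
p₀ = P(outcome | unexposed) = 1798/4530 = 0.39691
Under exogeneity alone the bounds on PN are max{0,(p₁−p₀)/p₁} ≤ PN ≤ min{1,(1−p₀)/p₁}.
  lower = (p₁ − p₀)/p₁ = 0.24511 / 0.64202 ≈ 0.3818
  upper = min{1, (1 − p₀)/p₁} = 0.60309 / 0.64202 ≈ 0.9394

0.382 ≤ PN ≤ 0.939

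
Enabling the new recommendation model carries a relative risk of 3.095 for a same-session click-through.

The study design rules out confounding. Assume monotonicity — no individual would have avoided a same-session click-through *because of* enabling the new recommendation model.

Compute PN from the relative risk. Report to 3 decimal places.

PN ≈ 0.677

Under exogeneity and monotonicity, PN = (RR − 1) / RR = 1 − 1/RR.
PN = (3.095 − 1) / 3.095 = 2.095 / 3.095 ≈ 0.6769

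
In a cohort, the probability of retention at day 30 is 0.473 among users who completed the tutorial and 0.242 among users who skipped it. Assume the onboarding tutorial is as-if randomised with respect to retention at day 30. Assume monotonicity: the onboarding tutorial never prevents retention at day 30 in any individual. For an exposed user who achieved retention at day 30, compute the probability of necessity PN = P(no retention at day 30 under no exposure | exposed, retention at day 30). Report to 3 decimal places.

Let p₁ = 0.473, p₀ = 0.242.
Under exogeneity and monotonicity, PN = (p₁ − p₀) / p₁.
PN = (0.473 − 0.242) / 0.473 = 0.231 / 0.473 ≈ 0.4884

PN ≈ 0.488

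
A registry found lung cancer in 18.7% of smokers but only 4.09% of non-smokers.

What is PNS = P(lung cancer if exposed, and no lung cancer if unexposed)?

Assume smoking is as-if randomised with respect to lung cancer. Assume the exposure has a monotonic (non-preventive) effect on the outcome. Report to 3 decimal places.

p₁ = 0.187, p₀ = 0.0409.
Under exogeneity and monotonicity, PNS = p₁ − p₀.
PNS = 0.187 − 0.0409 = 0.1461

PNS ≈ 0.146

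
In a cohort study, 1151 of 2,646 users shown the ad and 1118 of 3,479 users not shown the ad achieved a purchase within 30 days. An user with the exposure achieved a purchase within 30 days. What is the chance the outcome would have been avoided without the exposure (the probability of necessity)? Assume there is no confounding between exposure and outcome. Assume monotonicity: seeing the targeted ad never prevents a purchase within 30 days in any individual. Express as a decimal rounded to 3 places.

PN ≈ 0.261

p₁ = P(outcome | exposed) = 1151/2646 = 0.435
p₀ = P(outcome | unexposed) = 1118/3479 = 0.32136
Under exogeneity and monotonicity, PN = (p₁ − p₀) / p₁.
PN = (0.435 − 0.32136) / 0.435 = 0.11364 / 0.435 ≈ 0.2612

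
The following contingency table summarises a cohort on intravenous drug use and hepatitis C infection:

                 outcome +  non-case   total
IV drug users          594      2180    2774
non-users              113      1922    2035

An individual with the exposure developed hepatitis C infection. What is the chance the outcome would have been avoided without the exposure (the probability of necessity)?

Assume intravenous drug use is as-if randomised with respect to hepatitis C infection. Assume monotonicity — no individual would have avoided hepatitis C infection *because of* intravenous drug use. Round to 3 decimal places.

PN ≈ 0.741

p₁ = P(outcome | exposed) = 594/2774 = 0.21413
p₀ = P(outcome | unexposed) = 113/2035 = 0.055528
Under exogeneity and monotonicity, PN = (p₁ − p₀)/p₁.
PN = (0.21413 − 0.055528) / 0.21413 ≈ 0.7407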